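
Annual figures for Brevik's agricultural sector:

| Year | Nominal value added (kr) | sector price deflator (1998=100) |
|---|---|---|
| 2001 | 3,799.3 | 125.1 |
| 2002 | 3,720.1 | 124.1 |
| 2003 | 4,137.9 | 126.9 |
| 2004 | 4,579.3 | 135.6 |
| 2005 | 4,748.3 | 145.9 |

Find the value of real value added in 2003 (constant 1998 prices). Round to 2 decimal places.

Real value added 2003 = 4137.9 / 1.269 = 3260.76.

kr 3,260.76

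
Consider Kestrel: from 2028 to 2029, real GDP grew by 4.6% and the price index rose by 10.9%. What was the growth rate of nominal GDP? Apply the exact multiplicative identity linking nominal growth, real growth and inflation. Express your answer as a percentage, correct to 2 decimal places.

(1 + g_nom) = (1 + g_real)(1 + π) = 1.0460 × 1.1090 = 1.16001.

16.00%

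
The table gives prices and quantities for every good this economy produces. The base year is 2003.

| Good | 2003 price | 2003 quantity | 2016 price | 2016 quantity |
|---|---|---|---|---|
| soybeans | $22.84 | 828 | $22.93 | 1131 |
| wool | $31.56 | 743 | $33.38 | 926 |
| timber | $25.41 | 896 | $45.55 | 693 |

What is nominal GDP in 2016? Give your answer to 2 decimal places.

$88409.86

Nominal GDP 2016 = Σ (p_2016 × q_2016) = 22.93·1131 + 33.38·926 + 45.55·693 = 88409.86.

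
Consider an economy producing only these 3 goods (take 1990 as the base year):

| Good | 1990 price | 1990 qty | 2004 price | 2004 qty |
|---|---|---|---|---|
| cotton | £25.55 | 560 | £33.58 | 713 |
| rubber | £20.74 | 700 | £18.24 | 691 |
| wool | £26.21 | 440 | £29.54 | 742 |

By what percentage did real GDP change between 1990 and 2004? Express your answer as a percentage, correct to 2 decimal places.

28.84%

Real GDP 1990 = Nominal GDP 1990 = 25.55·560 + 20.74·700 + 26.21·440 = 40358.40.
Real GDP 2004 (at 1990 prices) = 25.55·713 + 20.74·691 + 26.21·742 = 51996.31.
Real growth = 51996.31/40358.40 − 1 = 0.2884.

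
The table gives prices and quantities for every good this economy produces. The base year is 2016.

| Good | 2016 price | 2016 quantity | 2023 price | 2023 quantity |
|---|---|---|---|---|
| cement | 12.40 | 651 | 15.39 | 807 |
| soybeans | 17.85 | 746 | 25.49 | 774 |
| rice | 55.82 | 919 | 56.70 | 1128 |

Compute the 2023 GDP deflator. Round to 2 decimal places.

110.74

Nominal GDP 2023 = 15.39·807 + 25.49·774 + 56.70·1128 = 96106.59.
Real GDP 2023 (at 2016 prices) = 12.40·807 + 17.85·774 + 55.82·1128 = 86787.66.
Deflator = Nominal/Real × 100 = 96106.59/86787.66 × 100 = 110.738.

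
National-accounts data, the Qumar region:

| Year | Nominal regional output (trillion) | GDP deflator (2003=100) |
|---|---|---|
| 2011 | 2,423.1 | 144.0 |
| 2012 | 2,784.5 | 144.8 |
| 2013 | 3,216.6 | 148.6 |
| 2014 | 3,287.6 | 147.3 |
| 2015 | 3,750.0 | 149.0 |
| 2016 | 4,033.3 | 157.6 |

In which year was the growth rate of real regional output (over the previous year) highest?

2012

2012: real = 2784.5/1.448 = 1923.00; growth vs 2011 (1682.71) = 14.28%.
2013: real = 3216.6/1.486 = 2164.60; growth vs 2012 (1923.00) = 12.56%.
2014: real = 3287.6/1.473 = 2231.91; growth vs 2013 (2164.60) = 3.11%.
2015: real = 3750.0/1.490 = 2516.78; growth vs 2014 (2231.91) = 12.76%.
2016: real = 4033.3/1.576 = 2559.20; growth vs 2015 (2516.78) = 1.69%.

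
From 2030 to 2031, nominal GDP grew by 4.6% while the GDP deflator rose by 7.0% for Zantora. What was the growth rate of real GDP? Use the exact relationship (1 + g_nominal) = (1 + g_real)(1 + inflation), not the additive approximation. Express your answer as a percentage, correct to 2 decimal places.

(1 + g_nom) = (1 + g_real)(1 + π), so g_real = 1.0460 / 1.0700 − 1 = -0.02243.

-2.24%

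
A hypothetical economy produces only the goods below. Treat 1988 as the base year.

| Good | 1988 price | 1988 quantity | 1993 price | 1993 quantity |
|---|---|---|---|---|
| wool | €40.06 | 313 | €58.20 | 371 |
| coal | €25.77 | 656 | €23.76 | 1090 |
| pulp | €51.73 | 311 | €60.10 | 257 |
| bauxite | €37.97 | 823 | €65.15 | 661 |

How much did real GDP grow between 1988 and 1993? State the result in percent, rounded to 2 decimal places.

5.94%

Real GDP 1988 = Nominal GDP 1988 = 40.06·313 + 25.77·656 + 51.73·311 + 37.97·823 = 76781.24.
Real GDP 1993 (at 1988 prices) = 40.06·371 + 25.77·1090 + 51.73·257 + 37.97·661 = 81344.34.
Real growth = 81344.34/76781.24 − 1 = 0.0594.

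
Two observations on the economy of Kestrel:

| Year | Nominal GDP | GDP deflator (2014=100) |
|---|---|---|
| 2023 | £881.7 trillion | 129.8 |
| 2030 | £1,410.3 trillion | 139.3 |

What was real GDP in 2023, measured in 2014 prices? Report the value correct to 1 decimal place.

Real GDP = Nominal / (GDP deflator/100) = 881.7 / 1.298 = 679.28.

£679.3 trillion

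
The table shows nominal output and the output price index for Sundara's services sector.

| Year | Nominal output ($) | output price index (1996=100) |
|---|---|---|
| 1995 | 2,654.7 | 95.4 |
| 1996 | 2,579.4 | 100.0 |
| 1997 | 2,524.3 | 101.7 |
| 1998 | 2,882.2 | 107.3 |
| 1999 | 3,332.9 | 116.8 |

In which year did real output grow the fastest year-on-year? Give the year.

1998

1996: real = 2579.4/1.000 = 2579.40; growth vs 1995 (2782.70) = -7.31%.
1997: real = 2524.3/1.017 = 2482.10; growth vs 1996 (2579.40) = -3.77%.
1998: real = 2882.2/1.073 = 2686.11; growth vs 1997 (2482.10) = 8.22%.
1999: real = 3332.9/1.168 = 2853.51; growth vs 1998 (2686.11) = 6.23%.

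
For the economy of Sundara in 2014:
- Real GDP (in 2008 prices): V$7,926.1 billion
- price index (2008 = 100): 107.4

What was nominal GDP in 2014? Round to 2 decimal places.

V$8,512.63 billion

Nominal GDP = Real × (price index/100) = 7926.1 × 1.074 = 8512.63.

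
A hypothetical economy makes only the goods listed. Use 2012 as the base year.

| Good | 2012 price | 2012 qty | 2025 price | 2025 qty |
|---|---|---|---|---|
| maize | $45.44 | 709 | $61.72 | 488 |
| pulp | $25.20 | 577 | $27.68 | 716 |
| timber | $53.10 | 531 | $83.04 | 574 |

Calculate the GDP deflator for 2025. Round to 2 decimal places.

138.06

Nominal GDP 2025 = 61.72·488 + 27.68·716 + 83.04·574 = 97603.20.
Real GDP 2025 (at 2012 prices) = 45.44·488 + 25.20·716 + 53.10·574 = 70697.32.
Deflator = Nominal/Real × 100 = 97603.20/70697.32 × 100 = 138.058.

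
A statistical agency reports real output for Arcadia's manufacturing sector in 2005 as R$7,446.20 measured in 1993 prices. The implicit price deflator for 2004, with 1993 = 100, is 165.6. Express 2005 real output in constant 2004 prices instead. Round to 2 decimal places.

Real output in 2004 prices = Real output in 1993 prices × (P_2004/P_1993) = 7446.20 × 1.656 = 12330.91.

R$12,330.91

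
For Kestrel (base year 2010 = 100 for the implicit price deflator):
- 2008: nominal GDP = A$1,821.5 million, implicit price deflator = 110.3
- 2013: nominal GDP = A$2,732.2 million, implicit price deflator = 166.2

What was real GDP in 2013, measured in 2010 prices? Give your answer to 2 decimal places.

A$1,643.92 million

Real GDP = Nominal / (implicit price deflator/100) = 2732.2 / 1.662 = 1643.92.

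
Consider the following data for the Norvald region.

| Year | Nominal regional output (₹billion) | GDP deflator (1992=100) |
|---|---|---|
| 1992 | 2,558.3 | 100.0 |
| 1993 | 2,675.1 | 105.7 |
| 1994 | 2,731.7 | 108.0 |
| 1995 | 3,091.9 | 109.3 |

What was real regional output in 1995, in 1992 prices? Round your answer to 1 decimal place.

Real regional output 1995 = 3091.9 / 1.093 = 2828.82.

₹2,828.8 billion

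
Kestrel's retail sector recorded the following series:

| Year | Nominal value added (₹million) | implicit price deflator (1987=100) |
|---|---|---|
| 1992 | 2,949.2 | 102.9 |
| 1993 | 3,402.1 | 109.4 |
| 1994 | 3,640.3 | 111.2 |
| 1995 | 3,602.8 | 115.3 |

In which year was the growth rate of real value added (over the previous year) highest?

1993: real = 3402.1/1.094 = 3109.78; growth vs 1992 (2866.08) = 8.50%.
1994: real = 3640.3/1.112 = 3273.65; growth vs 1993 (3109.78) = 5.27%.
1995: real = 3602.8/1.153 = 3124.72; growth vs 1994 (3273.65) = -4.55%.

1993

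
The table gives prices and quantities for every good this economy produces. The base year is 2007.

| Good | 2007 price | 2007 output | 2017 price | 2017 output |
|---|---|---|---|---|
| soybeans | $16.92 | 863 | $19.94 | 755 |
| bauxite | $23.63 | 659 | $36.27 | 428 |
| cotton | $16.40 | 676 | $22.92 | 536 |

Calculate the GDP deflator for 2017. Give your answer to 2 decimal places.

135.31

Nominal GDP 2017 = 19.94·755 + 36.27·428 + 22.92·536 = 42863.38.
Real GDP 2017 (at 2007 prices) = 16.92·755 + 23.63·428 + 16.40·536 = 31678.64.
Deflator = Nominal/Real × 100 = 42863.38/31678.64 × 100 = 135.307.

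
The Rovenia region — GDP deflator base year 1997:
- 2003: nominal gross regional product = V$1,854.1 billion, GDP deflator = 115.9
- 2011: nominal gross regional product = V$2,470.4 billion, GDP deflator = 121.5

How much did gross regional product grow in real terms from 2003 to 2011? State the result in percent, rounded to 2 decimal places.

Real gross regional product 2003 = 1854.1 / 1.159 = 1599.74.
Real gross regional product 2011 = 2470.4 / 1.215 = 2033.25.
Real growth = 2033.25 / 1599.74 − 1 = 0.2710.

27.10%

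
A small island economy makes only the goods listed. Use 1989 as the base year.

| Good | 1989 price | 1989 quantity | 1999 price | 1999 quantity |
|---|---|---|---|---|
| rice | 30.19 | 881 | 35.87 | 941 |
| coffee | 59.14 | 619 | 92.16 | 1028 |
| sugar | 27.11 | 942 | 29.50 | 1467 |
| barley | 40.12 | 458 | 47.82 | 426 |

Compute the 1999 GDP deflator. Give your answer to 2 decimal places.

Nominal GDP 1999 = 35.87·941 + 92.16·1028 + 29.50·1467 + 47.82·426 = 192141.97.
Real GDP 1999 (at 1989 prices) = 30.19·941 + 59.14·1028 + 27.11·1467 + 40.12·426 = 146066.20.
Deflator = Nominal/Real × 100 = 192141.97/146066.20 × 100 = 131.544.

131.54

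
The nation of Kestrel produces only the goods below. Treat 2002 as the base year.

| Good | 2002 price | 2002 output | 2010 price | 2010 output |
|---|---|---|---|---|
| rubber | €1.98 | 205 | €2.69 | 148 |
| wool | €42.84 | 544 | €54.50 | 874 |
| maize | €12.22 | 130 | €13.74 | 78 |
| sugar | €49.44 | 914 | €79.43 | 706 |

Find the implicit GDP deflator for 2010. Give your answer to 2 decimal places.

Nominal GDP 2010 = 2.69·148 + 54.50·874 + 13.74·78 + 79.43·706 = 105180.42.
Real GDP 2010 (at 2002 prices) = 1.98·148 + 42.84·874 + 12.22·78 + 49.44·706 = 73593.00.
Deflator = Nominal/Real × 100 = 105180.42/73593.00 × 100 = 142.922.

142.92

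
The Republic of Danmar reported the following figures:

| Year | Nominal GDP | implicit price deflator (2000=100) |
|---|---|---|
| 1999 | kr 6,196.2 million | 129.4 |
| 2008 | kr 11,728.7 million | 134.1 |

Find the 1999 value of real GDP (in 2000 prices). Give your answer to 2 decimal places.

Real GDP = Nominal / (implicit price deflator/100) = 6196.2 / 1.294 = 4788.41.

kr 4,788.41 million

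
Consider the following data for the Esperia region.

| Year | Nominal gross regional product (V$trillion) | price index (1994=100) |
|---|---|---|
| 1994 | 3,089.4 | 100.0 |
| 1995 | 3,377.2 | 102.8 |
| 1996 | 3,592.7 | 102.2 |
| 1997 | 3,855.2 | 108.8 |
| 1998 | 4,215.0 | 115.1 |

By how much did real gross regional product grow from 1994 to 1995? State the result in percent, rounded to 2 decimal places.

Real gross regional product 1994 = 3089.4/1.000 = 3089.40.
Real gross regional product 1995 = 3377.2/1.028 = 3285.21.
Change = 3285.21/3089.40 − 1 = 0.0634.

6.34%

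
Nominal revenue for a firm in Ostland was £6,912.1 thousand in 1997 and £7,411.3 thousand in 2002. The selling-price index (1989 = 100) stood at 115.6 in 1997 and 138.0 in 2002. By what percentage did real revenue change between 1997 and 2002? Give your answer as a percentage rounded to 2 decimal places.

Deflate each year: 1997 → 6912.1/1.156 = 5979.33; 2002 → 7411.3/1.380 = 5370.51.
So real revenue changed by 5370.51/5979.33 − 1 = -0.1018, i.e. -10.18%.

-10.18%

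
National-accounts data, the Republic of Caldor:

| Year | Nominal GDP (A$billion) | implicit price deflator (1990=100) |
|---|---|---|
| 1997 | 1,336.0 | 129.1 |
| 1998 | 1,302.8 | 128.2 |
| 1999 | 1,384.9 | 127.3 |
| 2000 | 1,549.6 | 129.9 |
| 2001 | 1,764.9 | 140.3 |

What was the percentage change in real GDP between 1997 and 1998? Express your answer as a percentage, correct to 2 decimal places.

Real GDP 1997 = 1336.0/1.291 = 1034.86.
Real GDP 1998 = 1302.8/1.282 = 1016.22.
Change = 1016.22/1034.86 − 1 = -0.0180.

-1.80%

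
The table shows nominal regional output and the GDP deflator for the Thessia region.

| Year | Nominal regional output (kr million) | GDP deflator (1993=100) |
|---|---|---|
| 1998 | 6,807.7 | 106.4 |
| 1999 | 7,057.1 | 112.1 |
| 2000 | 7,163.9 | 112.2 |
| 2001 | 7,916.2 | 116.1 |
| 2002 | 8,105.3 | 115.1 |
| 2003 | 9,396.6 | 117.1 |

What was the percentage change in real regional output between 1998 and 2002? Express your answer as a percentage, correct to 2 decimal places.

Real regional output 1998 = 6807.7/1.064 = 6398.21.
Real regional output 2002 = 8105.3/1.151 = 7041.96.
Change = 7041.96/6398.21 − 1 = 0.1006.

10.06%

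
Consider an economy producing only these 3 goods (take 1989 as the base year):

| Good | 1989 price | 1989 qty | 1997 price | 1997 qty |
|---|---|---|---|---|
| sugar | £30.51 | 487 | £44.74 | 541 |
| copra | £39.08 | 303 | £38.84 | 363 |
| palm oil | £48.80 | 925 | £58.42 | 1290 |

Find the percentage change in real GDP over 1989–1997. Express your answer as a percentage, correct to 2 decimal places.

Real GDP 1989 = Nominal GDP 1989 = 30.51·487 + 39.08·303 + 48.80·925 = 71839.61.
Real GDP 1997 (at 1989 prices) = 30.51·541 + 39.08·363 + 48.80·1290 = 93643.95.
Real growth = 93643.95/71839.61 − 1 = 0.3035.

30.35%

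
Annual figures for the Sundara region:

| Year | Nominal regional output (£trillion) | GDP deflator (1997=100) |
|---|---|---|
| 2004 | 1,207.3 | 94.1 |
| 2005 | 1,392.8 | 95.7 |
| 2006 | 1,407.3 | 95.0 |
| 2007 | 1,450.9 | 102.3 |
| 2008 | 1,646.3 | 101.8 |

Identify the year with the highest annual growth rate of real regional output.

2005: real = 1392.8/0.957 = 1455.38; growth vs 2004 (1283.00) = 13.44%.
2006: real = 1407.3/0.950 = 1481.37; growth vs 2005 (1455.38) = 1.79%.
2007: real = 1450.9/1.023 = 1418.28; growth vs 2006 (1481.37) = -4.26%.
2008: real = 1646.3/1.018 = 1617.19; growth vs 2007 (1418.28) = 14.02%.

2008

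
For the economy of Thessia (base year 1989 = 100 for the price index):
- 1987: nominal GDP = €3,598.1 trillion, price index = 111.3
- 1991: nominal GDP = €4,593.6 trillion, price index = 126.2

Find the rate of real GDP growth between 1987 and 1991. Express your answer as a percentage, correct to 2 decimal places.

12.59%

Deflate each year: 1987 → 3598.1/1.113 = 3232.79; 1991 → 4593.6/1.262 = 3639.94.
So real GDP changed by 3639.94/3232.79 − 1 = 0.1259, i.e. 12.59%.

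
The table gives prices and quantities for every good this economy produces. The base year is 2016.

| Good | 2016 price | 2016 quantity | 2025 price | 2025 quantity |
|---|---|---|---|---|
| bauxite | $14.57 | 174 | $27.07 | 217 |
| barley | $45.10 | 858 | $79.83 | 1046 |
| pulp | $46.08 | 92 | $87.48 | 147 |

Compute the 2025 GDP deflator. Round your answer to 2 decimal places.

179.02

Nominal GDP 2025 = 27.07·217 + 79.83·1046 + 87.48·147 = 102235.93.
Real GDP 2025 (at 2016 prices) = 14.57·217 + 45.10·1046 + 46.08·147 = 57110.05.
Deflator = Nominal/Real × 100 = 102235.93/57110.05 × 100 = 179.016.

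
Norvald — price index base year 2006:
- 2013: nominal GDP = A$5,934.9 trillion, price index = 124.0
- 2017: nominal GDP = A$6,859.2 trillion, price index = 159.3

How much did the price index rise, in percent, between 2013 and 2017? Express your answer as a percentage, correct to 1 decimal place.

28.5%

Price-level change = 159.3 / 124.0 − 1 = 0.2847.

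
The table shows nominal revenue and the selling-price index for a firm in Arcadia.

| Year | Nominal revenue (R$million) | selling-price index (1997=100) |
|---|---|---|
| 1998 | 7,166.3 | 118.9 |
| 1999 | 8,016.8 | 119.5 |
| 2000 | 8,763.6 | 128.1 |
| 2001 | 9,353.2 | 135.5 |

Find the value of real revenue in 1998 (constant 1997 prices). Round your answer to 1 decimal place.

R$6,027.2 million

Real revenue 1998 = 7166.3 / 1.189 = 6027.17.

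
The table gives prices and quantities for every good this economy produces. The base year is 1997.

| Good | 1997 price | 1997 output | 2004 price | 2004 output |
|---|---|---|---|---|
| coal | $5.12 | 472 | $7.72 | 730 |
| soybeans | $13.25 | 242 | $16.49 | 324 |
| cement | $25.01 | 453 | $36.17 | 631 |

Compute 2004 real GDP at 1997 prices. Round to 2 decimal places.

$23811.91

Real GDP 2004 = Σ (p_1997 × q_2004) = 5.12·730 + 13.25·324 + 25.01·631 = 23811.91.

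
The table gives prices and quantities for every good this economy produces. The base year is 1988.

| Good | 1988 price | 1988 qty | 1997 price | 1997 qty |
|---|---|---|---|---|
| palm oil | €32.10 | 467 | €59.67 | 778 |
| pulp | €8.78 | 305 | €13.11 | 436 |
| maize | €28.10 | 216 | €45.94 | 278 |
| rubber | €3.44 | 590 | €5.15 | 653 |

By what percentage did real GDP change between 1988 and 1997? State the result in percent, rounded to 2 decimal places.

Real GDP 1988 = Nominal GDP 1988 = 32.10·467 + 8.78·305 + 28.10·216 + 3.44·590 = 25767.80.
Real GDP 1997 (at 1988 prices) = 32.10·778 + 8.78·436 + 28.10·278 + 3.44·653 = 38860.00.
Real growth = 38860.00/25767.80 − 1 = 0.5081.

50.81%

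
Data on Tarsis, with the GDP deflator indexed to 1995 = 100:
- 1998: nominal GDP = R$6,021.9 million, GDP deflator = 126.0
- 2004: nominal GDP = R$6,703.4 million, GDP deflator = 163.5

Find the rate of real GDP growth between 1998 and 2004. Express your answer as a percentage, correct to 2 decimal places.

-14.21%

Deflate each year: 1998 → 6021.9/1.260 = 4779.29; 2004 → 6703.4/1.635 = 4099.94.
So real GDP changed by 4099.94/4779.29 − 1 = -0.1421, i.e. -14.21%.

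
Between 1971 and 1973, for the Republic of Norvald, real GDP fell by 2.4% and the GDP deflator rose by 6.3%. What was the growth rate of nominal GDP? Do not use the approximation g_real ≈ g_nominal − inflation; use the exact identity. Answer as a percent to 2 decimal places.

(1 + g_nom) = (1 + g_real)(1 + π) = 0.9760 × 1.0630 = 1.03749.

3.75%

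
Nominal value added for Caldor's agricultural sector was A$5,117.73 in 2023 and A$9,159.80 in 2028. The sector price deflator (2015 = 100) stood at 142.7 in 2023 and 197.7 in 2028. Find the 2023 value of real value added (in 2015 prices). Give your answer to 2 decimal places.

A$3,586.36

Real value added = Nominal / (sector price deflator/100) = 5117.73 / 1.427 = 3586.36.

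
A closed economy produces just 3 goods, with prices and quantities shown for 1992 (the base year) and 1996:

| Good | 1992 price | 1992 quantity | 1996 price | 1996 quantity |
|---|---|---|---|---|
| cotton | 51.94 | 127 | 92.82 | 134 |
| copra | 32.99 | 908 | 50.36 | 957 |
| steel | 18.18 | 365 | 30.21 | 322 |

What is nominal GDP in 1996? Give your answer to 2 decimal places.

Nominal GDP 1996 = Σ (p_1996 × q_1996) = 92.82·134 + 50.36·957 + 30.21·322 = 70360.02.

70360.02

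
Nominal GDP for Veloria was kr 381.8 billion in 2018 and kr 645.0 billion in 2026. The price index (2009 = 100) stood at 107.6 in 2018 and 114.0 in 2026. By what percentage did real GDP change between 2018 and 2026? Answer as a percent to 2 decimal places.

59.45%

Real GDP 2018 = 381.8 / 1.076 = 354.83.
Real GDP 2026 = 645.0 / 1.140 = 565.79.
Real growth = 565.79 / 354.83 − 1 = 0.5945.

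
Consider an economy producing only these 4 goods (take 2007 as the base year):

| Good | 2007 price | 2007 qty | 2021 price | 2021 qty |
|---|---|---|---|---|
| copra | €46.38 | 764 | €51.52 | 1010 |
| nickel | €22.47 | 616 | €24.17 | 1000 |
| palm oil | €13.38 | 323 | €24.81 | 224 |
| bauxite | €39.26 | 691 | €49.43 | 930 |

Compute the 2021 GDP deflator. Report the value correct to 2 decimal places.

117.38

Nominal GDP 2021 = 51.52·1010 + 24.17·1000 + 24.81·224 + 49.43·930 = 127732.54.
Real GDP 2021 (at 2007 prices) = 46.38·1010 + 22.47·1000 + 13.38·224 + 39.26·930 = 108822.72.
Deflator = Nominal/Real × 100 = 127732.54/108822.72 × 100 = 117.377.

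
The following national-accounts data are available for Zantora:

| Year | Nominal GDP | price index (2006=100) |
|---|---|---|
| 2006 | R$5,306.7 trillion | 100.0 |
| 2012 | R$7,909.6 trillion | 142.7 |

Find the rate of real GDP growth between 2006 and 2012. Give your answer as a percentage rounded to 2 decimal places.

Real GDP 2006 = 5306.7 / 1.000 = 5306.70.
Real GDP 2012 = 7909.6 / 1.427 = 5542.82.
Real growth = 5542.82 / 5306.70 − 1 = 0.0445.

4.45%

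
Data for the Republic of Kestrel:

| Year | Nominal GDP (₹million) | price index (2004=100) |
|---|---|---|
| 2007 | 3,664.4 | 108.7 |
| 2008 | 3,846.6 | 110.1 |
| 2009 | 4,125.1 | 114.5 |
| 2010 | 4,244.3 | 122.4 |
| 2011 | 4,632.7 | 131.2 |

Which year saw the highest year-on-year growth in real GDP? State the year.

2008: real = 3846.6/1.101 = 3493.73; growth vs 2007 (3371.11) = 3.64%.
2009: real = 4125.1/1.145 = 3602.71; growth vs 2008 (3493.73) = 3.12%.
2010: real = 4244.3/1.224 = 3467.57; growth vs 2009 (3602.71) = -3.75%.
2011: real = 4632.7/1.312 = 3531.02; growth vs 2010 (3467.57) = 1.83%.

2008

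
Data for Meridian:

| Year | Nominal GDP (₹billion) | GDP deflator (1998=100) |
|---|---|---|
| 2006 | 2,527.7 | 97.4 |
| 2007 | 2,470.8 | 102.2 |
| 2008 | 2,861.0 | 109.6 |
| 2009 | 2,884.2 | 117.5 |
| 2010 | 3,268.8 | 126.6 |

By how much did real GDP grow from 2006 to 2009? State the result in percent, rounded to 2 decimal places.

Real GDP 2006 = 2527.7/0.974 = 2595.17.
Real GDP 2009 = 2884.2/1.175 = 2454.64.
Change = 2454.64/2595.17 − 1 = -0.0542.

-5.42%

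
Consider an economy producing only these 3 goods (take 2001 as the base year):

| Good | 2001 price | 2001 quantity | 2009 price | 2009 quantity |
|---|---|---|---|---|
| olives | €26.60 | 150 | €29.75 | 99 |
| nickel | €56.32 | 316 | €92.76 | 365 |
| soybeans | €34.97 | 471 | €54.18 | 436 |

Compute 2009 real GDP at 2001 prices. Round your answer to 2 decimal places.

€38437.12

Real GDP 2009 = Σ (p_2001 × q_2009) = 26.60·99 + 56.32·365 + 34.97·436 = 38437.12.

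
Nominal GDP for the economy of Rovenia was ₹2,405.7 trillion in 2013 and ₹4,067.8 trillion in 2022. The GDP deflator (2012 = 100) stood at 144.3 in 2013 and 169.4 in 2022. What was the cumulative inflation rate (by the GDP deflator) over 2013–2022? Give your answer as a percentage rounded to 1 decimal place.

Price-level change = 169.4 / 144.3 − 1 = 0.1739.

17.4%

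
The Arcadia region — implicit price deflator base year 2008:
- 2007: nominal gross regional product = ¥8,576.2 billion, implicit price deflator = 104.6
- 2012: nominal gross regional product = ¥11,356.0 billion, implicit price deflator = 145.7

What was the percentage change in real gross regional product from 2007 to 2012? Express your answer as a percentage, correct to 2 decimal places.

-4.94%

Deflate each year: 2007 → 8576.2/1.046 = 8199.04; 2012 → 11356.0/1.457 = 7794.10.
So real gross regional product changed by 7794.10/8199.04 − 1 = -0.0494, i.e. -4.94%.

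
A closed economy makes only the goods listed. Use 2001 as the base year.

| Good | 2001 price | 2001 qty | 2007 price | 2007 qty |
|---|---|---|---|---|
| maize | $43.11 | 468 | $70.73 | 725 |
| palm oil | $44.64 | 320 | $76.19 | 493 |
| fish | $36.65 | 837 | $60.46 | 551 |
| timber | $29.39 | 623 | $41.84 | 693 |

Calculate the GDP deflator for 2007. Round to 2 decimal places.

Nominal GDP 2007 = 70.73·725 + 76.19·493 + 60.46·551 + 41.84·693 = 151149.50.
Real GDP 2007 (at 2001 prices) = 43.11·725 + 44.64·493 + 36.65·551 + 29.39·693 = 93823.69.
Deflator = Nominal/Real × 100 = 151149.50/93823.69 × 100 = 161.100.

161.10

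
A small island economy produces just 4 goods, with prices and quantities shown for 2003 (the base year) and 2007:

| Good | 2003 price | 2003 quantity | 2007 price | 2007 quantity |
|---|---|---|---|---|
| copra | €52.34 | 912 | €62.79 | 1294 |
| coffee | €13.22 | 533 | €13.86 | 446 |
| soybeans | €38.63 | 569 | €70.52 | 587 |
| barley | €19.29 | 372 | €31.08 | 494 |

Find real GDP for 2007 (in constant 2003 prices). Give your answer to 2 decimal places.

Real GDP 2007 = Σ (p_2003 × q_2007) = 52.34·1294 + 13.22·446 + 38.63·587 + 19.29·494 = 105829.15.

€105829.15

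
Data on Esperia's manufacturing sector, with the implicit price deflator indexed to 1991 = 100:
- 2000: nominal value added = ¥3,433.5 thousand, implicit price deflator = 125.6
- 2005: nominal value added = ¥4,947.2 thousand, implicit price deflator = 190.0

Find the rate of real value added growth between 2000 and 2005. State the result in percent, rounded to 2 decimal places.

-4.75%

Real value added 2000 = 3433.5 / 1.256 = 2733.68.
Real value added 2005 = 4947.2 / 1.900 = 2603.79.
Real growth = 2603.79 / 2733.68 − 1 = -0.0475.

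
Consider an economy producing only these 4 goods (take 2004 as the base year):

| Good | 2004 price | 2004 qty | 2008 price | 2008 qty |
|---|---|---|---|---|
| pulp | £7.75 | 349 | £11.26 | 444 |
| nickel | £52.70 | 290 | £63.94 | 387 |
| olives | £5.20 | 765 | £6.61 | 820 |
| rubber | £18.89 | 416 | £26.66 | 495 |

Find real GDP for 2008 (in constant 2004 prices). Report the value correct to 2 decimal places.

Real GDP 2008 = Σ (p_2004 × q_2008) = 7.75·444 + 52.70·387 + 5.20·820 + 18.89·495 = 37450.45.

£37450.45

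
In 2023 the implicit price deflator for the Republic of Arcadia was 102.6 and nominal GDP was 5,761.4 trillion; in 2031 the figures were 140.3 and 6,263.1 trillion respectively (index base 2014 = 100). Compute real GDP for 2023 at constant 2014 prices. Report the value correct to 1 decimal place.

5,615.4 trillion

Real GDP = Nominal / (implicit price deflator/100) = 5761.4 / 1.026 = 5615.40.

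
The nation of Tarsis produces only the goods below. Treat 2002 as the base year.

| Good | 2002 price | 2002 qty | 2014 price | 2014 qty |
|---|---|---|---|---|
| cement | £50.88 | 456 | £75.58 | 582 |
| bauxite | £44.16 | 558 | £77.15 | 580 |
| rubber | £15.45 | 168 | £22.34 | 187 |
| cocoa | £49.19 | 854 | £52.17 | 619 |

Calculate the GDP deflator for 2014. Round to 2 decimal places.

141.37

Nominal GDP 2014 = 75.58·582 + 77.15·580 + 22.34·187 + 52.17·619 = 125205.37.
Real GDP 2014 (at 2002 prices) = 50.88·582 + 44.16·580 + 15.45·187 + 49.19·619 = 88562.72.
Deflator = Nominal/Real × 100 = 125205.37/88562.72 × 100 = 141.375.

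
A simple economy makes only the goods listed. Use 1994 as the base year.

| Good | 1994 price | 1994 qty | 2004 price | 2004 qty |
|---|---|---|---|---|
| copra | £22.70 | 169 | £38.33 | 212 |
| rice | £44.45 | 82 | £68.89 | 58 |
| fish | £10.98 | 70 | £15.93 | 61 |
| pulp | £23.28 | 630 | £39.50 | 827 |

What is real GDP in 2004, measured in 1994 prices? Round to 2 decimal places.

Real GDP 2004 = Σ (p_1994 × q_2004) = 22.70·212 + 44.45·58 + 10.98·61 + 23.28·827 = 27312.84.

£27312.84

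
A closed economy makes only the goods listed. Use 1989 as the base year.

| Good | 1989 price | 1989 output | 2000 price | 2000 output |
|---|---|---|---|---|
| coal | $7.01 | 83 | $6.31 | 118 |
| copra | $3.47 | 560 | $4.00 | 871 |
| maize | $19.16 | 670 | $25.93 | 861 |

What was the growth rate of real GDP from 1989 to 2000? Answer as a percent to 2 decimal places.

32.44%

Real GDP 1989 = Nominal GDP 1989 = 7.01·83 + 3.47·560 + 19.16·670 = 15362.23.
Real GDP 2000 (at 1989 prices) = 7.01·118 + 3.47·871 + 19.16·861 = 20346.31.
Real growth = 20346.31/15362.23 − 1 = 0.3244.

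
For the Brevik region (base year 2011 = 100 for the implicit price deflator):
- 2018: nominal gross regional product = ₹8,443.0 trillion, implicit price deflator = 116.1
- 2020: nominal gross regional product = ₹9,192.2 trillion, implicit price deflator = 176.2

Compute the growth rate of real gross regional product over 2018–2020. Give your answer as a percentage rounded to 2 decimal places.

-28.26%

Deflate each year: 2018 → 8443.0/1.161 = 7272.18; 2020 → 9192.2/1.762 = 5216.91.
So real gross regional product changed by 5216.91/7272.18 − 1 = -0.2826, i.e. -28.26%.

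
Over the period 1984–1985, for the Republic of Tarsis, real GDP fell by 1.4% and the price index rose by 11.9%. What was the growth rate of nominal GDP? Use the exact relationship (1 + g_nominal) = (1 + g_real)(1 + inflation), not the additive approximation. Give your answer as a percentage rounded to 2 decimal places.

10.33%

(1 + g_nom) = (1 + g_real)(1 + π) = 0.9860 × 1.1190 = 1.10333.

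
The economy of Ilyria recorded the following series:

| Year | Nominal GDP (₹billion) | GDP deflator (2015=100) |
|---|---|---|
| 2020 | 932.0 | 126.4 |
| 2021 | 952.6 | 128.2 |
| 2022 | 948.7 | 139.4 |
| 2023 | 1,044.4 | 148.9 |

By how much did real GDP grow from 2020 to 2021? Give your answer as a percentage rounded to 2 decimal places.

Real GDP 2020 = 932.0/1.264 = 737.34.
Real GDP 2021 = 952.6/1.282 = 743.06.
Change = 743.06/737.34 − 1 = 0.0078.

0.78%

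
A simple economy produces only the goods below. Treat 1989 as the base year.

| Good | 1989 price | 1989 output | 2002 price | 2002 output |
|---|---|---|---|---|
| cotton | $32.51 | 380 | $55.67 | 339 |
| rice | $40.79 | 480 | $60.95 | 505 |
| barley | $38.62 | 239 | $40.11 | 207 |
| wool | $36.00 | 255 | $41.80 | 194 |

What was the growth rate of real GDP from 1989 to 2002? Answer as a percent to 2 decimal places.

-7.44%

Real GDP 1989 = Nominal GDP 1989 = 32.51·380 + 40.79·480 + 38.62·239 + 36.00·255 = 50343.18.
Real GDP 2002 (at 1989 prices) = 32.51·339 + 40.79·505 + 38.62·207 + 36.00·194 = 46598.18.
Real growth = 46598.18/50343.18 − 1 = -0.0744.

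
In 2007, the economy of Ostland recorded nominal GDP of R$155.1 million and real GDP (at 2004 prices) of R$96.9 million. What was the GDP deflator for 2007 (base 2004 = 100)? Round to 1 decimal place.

160.1

GDP deflator = (Nominal / Real) × 100 = 155.1 / 96.9 × 100 = 160.06.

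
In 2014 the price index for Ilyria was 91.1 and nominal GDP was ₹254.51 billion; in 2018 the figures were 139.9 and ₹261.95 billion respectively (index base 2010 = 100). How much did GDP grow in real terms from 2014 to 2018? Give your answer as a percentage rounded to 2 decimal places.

Deflate each year: 2014 → 254.51/0.911 = 279.37; 2018 → 261.95/1.399 = 187.24.
So real GDP changed by 187.24/279.37 − 1 = -0.3298, i.e. -32.98%.

-32.98%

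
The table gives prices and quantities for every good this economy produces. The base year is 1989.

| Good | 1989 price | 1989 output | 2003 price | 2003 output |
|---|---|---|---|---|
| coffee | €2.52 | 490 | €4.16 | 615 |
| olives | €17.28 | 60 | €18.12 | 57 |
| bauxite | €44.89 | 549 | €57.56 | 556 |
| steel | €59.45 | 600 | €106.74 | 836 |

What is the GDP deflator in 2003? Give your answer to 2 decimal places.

Nominal GDP 2003 = 4.16·615 + 18.12·57 + 57.56·556 + 106.74·836 = 124829.24.
Real GDP 2003 (at 1989 prices) = 2.52·615 + 17.28·57 + 44.89·556 + 59.45·836 = 77193.80.
Deflator = Nominal/Real × 100 = 124829.24/77193.80 × 100 = 161.709.

161.71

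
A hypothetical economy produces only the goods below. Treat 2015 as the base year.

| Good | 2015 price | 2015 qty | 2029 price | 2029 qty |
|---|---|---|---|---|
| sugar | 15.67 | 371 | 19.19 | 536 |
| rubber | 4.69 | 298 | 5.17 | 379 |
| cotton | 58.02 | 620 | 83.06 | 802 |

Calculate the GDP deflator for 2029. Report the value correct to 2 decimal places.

139.06

Nominal GDP 2029 = 19.19·536 + 5.17·379 + 83.06·802 = 78859.39.
Real GDP 2029 (at 2015 prices) = 15.67·536 + 4.69·379 + 58.02·802 = 56708.67.
Deflator = Nominal/Real × 100 = 78859.39/56708.67 × 100 = 139.061.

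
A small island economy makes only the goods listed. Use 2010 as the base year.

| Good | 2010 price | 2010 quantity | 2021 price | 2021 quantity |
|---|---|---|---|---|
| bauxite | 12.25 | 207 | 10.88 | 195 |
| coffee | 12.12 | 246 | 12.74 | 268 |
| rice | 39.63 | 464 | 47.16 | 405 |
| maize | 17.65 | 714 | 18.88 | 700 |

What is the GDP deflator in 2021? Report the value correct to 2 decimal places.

111.19

Nominal GDP 2021 = 10.88·195 + 12.74·268 + 47.16·405 + 18.88·700 = 37851.72.
Real GDP 2021 (at 2010 prices) = 12.25·195 + 12.12·268 + 39.63·405 + 17.65·700 = 34042.06.
Deflator = Nominal/Real × 100 = 37851.72/34042.06 × 100 = 111.191.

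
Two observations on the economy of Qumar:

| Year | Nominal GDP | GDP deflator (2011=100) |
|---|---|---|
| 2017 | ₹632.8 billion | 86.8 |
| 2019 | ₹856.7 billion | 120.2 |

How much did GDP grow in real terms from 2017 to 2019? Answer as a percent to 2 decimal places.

Deflate each year: 2017 → 632.8/0.868 = 729.03; 2019 → 856.7/1.202 = 712.73.
So real GDP changed by 712.73/729.03 − 1 = -0.0224, i.e. -2.24%.

-2.24%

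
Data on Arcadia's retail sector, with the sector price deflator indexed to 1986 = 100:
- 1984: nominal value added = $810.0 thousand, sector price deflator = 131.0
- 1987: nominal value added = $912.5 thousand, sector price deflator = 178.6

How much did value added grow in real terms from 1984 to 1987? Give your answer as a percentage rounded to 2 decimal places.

-17.37%

Real value added 1984 = 810.0 / 1.310 = 618.32.
Real value added 1987 = 912.5 / 1.786 = 510.92.
Real growth = 510.92 / 618.32 − 1 = -0.1737.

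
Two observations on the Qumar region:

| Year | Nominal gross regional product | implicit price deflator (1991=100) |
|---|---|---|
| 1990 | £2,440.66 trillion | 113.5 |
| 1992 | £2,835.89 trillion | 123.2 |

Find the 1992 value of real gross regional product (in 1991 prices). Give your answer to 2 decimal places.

£2,301.86 trillion

Real gross regional product = Nominal / (implicit price deflator/100) = 2835.89 / 1.232 = 2301.86.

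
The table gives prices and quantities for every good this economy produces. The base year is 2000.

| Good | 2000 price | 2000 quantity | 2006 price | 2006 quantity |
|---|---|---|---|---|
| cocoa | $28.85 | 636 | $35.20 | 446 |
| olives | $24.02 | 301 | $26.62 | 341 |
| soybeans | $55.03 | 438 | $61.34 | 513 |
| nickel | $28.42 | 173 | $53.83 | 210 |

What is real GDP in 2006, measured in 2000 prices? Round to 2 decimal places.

$55256.51

Real GDP 2006 = Σ (p_2000 × q_2006) = 28.85·446 + 24.02·341 + 55.03·513 + 28.42·210 = 55256.51.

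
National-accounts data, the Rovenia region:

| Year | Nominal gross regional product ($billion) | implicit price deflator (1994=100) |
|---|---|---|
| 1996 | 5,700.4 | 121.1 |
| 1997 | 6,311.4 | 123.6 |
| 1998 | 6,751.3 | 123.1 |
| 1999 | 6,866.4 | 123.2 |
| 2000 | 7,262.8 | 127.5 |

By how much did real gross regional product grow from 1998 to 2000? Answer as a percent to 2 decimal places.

Real gross regional product 1998 = 6751.3/1.231 = 5484.40.
Real gross regional product 2000 = 7262.8/1.275 = 5696.31.
Change = 5696.31/5484.40 − 1 = 0.0386.

3.86%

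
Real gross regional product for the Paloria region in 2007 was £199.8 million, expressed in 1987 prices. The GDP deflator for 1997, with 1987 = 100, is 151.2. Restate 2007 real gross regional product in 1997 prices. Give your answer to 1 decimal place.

£302.1 million

Real gross regional product in 1997 prices = Real gross regional product in 1987 prices × (P_1997/P_1987) = 199.8 × 1.512 = 302.10.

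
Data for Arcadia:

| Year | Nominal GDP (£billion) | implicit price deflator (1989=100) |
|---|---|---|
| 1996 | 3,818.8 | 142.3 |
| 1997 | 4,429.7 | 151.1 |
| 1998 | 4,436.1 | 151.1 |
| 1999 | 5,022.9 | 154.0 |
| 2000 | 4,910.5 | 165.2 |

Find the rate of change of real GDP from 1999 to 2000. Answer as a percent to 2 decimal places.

-8.87%

Real GDP 1999 = 5022.9/1.540 = 3261.62.
Real GDP 2000 = 4910.5/1.652 = 2972.46.
Change = 2972.46/3261.62 − 1 = -0.0887.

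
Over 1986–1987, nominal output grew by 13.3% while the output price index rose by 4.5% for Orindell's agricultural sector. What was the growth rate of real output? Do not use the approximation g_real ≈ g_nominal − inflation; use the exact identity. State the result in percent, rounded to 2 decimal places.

(1 + g_nom) = (1 + g_real)(1 + π), so g_real = 1.1330 / 1.0450 − 1 = 0.08421.

8.42%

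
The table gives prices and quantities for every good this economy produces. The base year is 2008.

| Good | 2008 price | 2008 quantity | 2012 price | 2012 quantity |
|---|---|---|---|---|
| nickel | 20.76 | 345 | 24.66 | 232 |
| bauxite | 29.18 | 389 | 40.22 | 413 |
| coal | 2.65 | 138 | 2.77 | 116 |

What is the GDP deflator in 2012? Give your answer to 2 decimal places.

Nominal GDP 2012 = 24.66·232 + 40.22·413 + 2.77·116 = 22653.30.
Real GDP 2012 (at 2008 prices) = 20.76·232 + 29.18·413 + 2.65·116 = 17175.06.
Deflator = Nominal/Real × 100 = 22653.30/17175.06 × 100 = 131.896.

131.90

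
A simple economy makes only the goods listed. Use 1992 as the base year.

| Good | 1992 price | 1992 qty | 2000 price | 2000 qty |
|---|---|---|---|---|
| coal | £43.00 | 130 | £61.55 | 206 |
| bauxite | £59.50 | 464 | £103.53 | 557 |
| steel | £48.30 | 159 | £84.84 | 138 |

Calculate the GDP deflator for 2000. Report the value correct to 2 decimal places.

168.61

Nominal GDP 2000 = 61.55·206 + 103.53·557 + 84.84·138 = 82053.43.
Real GDP 2000 (at 1992 prices) = 43.00·206 + 59.50·557 + 48.30·138 = 48664.90.
Deflator = Nominal/Real × 100 = 82053.43/48664.90 × 100 = 168.609.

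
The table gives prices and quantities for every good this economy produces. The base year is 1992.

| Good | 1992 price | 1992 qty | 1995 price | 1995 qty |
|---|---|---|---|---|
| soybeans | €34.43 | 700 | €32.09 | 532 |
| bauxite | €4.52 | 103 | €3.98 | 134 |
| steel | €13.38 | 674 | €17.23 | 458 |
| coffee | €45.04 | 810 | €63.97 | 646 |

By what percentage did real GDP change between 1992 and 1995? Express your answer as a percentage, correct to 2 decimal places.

-22.72%

Real GDP 1992 = Nominal GDP 1992 = 34.43·700 + 4.52·103 + 13.38·674 + 45.04·810 = 70067.08.
Real GDP 1995 (at 1992 prices) = 34.43·532 + 4.52·134 + 13.38·458 + 45.04·646 = 54146.32.
Real growth = 54146.32/70067.08 − 1 = -0.2272.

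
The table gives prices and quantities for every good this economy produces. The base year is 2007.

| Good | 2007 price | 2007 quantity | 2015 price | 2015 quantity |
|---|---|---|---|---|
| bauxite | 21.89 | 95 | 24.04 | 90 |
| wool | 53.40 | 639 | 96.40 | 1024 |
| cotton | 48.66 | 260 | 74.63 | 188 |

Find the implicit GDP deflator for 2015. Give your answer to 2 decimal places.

174.63

Nominal GDP 2015 = 24.04·90 + 96.40·1024 + 74.63·188 = 114907.64.
Real GDP 2015 (at 2007 prices) = 21.89·90 + 53.40·1024 + 48.66·188 = 65799.78.
Deflator = Nominal/Real × 100 = 114907.64/65799.78 × 100 = 174.632.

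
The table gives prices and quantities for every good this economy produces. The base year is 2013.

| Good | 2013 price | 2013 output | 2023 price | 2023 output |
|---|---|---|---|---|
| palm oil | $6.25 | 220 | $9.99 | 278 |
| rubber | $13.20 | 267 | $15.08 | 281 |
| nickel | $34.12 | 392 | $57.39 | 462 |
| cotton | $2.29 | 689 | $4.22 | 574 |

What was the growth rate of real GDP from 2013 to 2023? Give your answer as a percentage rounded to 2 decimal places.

Real GDP 2013 = Nominal GDP 2013 = 6.25·220 + 13.20·267 + 34.12·392 + 2.29·689 = 19852.25.
Real GDP 2023 (at 2013 prices) = 6.25·278 + 13.20·281 + 34.12·462 + 2.29·574 = 22524.60.
Real growth = 22524.60/19852.25 − 1 = 0.1346.

13.46%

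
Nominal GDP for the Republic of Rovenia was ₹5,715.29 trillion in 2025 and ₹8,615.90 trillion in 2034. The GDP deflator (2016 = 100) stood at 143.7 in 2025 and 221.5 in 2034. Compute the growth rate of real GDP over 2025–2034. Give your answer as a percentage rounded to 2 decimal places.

-2.20%

Real GDP 2025 = 5715.29 / 1.437 = 3977.24.
Real GDP 2034 = 8615.90 / 2.215 = 3889.80.
Real growth = 3889.80 / 3977.24 − 1 = -0.0220.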